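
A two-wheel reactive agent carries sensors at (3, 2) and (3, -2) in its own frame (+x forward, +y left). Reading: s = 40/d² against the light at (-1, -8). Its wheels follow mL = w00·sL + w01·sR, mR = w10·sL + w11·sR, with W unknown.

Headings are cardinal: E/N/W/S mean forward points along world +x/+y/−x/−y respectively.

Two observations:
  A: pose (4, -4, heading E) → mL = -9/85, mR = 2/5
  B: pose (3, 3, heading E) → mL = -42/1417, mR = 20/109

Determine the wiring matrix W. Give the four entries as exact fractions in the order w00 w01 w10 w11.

-1 1/2 1 0

obs A: pose=(4,-4,E) → sL=2/5, sR=10/17, mL=-9/85, mR=2/5
obs B: pose=(3,3,E) → sL=20/109, sR=4/13, mL=-42/1417, mR=20/109
sensor matrix S = [[2/5, 10/17], [20/109, 4/13]]; det S = 1824/120445
solve [mL_A; mL_B] = S·[w00; w01] and [mR_A; mR_B] = S·[w10; w11]:
  w00 = -1, w01 = 1/2, w10 = 1, w11 = 0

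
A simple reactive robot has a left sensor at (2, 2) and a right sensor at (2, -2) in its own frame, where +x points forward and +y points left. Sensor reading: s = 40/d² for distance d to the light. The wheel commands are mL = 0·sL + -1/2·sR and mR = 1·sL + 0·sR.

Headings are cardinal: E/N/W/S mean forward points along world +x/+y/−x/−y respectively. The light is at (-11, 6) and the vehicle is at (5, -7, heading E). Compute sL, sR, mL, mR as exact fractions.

left sensor world pos  = (7, -5); dL² = 445
right sensor world pos = (7, -9); dR² = 549
sL = 40/445 = 8/89
sR = 40/549 = 40/549
mL = 0·sL + -1/2·sR = -20/549
mR = 1·sL + 0·sR = 8/89

8/89 40/549 -20/549 8/89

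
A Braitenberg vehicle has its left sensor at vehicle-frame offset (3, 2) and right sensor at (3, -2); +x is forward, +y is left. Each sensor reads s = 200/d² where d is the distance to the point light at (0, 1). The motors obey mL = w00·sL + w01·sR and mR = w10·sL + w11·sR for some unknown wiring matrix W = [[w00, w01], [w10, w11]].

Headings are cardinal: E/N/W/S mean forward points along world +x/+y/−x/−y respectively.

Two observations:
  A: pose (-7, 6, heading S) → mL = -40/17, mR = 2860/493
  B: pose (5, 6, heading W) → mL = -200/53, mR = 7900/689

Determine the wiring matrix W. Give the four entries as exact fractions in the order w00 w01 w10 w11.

obs A: pose=(-7,6,S) → sL=200/29, sR=40/17, mL=-40/17, mR=2860/493
obs B: pose=(5,6,W) → sL=200/13, sR=200/53, mL=-200/53, mR=7900/689
sensor matrix S = [[200/29, 40/17], [200/13, 200/53]]; det S = -3456000/339677
solve [mL_A; mL_B] = S·[w00; w01] and [mR_A; mR_B] = S·[w10; w11]:
  w00 = 0, w01 = -1, w10 = 1/2, w11 = 1

0 -1 1/2 1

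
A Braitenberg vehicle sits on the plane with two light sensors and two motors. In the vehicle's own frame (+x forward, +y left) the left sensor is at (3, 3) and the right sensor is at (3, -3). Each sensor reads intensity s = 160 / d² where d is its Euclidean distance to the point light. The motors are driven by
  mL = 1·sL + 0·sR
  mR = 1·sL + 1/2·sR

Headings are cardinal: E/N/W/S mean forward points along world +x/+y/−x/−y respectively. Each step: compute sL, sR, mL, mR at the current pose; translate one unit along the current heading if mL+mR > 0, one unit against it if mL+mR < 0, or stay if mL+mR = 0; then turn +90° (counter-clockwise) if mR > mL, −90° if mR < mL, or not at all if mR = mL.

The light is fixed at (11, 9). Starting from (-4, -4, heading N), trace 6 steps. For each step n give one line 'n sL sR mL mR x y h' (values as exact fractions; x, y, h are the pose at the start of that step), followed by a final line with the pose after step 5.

0 20/53 40/61 20/53 2280/3233 -4 -4 N
1 160/549 32/81 160/549 2416/4941 -4 -3 W
2 80/197 80/293 80/197 31320/57721 -5 -3 S
3 160/269 32/85 160/269 17904/22865 -5 -4 E
4 20/53 40/61 20/53 2280/3233 -4 -4 N
5 160/549 32/81 160/549 2416/4941 -4 -3 W
final -5 -3 S

n=0: pose=(-4,-4,N); sL=20/53, sR=40/61; mL=20/53, mR=2280/3233; mL+mR=3500/3233 → advance +1; mR−mL=20/61 → turn +1·90°
n=1: pose=(-4,-3,W); sL=160/549, sR=32/81; mL=160/549, mR=2416/4941; mL+mR=3856/4941 → advance +1; mR−mL=16/81 → turn +1·90°
n=2: pose=(-5,-3,S); sL=80/197, sR=80/293; mL=80/197, mR=31320/57721; mL+mR=54760/57721 → advance +1; mR−mL=40/293 → turn +1·90°
n=3: pose=(-5,-4,E); sL=160/269, sR=32/85; mL=160/269, mR=17904/22865; mL+mR=31504/22865 → advance +1; mR−mL=16/85 → turn +1·90°
n=4: pose=(-4,-4,N); sL=20/53, sR=40/61; mL=20/53, mR=2280/3233; mL+mR=3500/3233 → advance +1; mR−mL=20/61 → turn +1·90°
n=5: pose=(-4,-3,W); sL=160/549, sR=32/81; mL=160/549, mR=2416/4941; mL+mR=3856/4941 → advance +1; mR−mL=16/81 → turn +1·90°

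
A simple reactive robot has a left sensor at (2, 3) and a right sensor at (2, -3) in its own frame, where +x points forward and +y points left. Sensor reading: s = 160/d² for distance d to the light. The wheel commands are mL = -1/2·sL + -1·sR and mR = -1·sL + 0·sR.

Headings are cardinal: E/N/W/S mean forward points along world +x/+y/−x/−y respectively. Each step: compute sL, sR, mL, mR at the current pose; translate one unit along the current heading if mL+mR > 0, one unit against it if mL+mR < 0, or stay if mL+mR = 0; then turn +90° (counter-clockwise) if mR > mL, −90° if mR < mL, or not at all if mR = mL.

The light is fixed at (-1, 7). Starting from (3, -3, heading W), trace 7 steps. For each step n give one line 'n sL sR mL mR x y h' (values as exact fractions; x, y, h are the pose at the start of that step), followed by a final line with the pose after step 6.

n=0: pose=(3,-3,W); sL=160/173, sR=160/53; mL=-31920/9169, mR=-160/173; mL+mR=-40400/9169 → advance -1; mR−mL=23440/9169 → turn +1·90°
n=1: pose=(4,-3,S); sL=10/13, sR=40/37; mL=-705/481, mR=-10/13; mL+mR=-1075/481 → advance -1; mR−mL=335/481 → turn +1·90°
n=2: pose=(4,-2,E); sL=32/17, sR=160/193; mL=-5808/3281, mR=-32/17; mL+mR=-11984/3281 → advance -1; mR−mL=-368/3281 → turn -1·90°
n=3: pose=(3,-2,S); sL=16/17, sR=80/61; mL=-1848/1037, mR=-16/17; mL+mR=-2824/1037 → advance -1; mR−mL=872/1037 → turn +1·90°
n=4: pose=(3,-1,E); sL=160/61, sR=160/157; mL=-22320/9577, mR=-160/61; mL+mR=-47440/9577 → advance -1; mR−mL=-2800/9577 → turn -1·90°
n=5: pose=(2,-1,S); sL=20/17, sR=8/5; mL=-186/85, mR=-20/17; mL+mR=-286/85 → advance -1; mR−mL=86/85 → turn +1·90°
n=6: pose=(2,0,E); sL=160/41, sR=32/25; mL=-3312/1025, mR=-160/41; mL+mR=-7312/1025 → advance -1; mR−mL=-688/1025 → turn -1·90°

0 160/173 160/53 -31920/9169 -160/173 3 -3 W
1 10/13 40/37 -705/481 -10/13 4 -3 S
2 32/17 160/193 -5808/3281 -32/17 4 -2 E
3 16/17 80/61 -1848/1037 -16/17 3 -2 S
4 160/61 160/157 -22320/9577 -160/61 3 -1 E
5 20/17 8/5 -186/85 -20/17 2 -1 S
6 160/41 32/25 -3312/1025 -160/41 2 0 E
final 1 0 S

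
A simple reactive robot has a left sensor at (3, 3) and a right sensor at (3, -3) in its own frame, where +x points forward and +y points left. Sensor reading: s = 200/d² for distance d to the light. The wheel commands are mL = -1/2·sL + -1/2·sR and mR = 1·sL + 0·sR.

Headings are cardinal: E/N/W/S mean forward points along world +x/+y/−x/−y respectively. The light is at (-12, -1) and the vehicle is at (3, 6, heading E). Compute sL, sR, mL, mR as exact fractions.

left sensor world pos  = (6, 9); dL² = 424
right sensor world pos = (6, 3); dR² = 340
sL = 200/424 = 25/53
sR = 200/340 = 10/17
mL = -1/2·sL + -1/2·sR = -955/1802
mR = 1·sL + 0·sR = 25/53

25/53 10/17 -955/1802 25/53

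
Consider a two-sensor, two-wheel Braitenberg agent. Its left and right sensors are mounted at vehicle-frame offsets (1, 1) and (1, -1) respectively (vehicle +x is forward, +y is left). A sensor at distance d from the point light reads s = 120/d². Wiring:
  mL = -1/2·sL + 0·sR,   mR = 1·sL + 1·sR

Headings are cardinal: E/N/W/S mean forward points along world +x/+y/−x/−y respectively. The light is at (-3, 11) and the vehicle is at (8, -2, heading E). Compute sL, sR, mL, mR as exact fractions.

5/12 6/17 -5/24 157/204

left sensor world pos  = (9, -1); dL² = 288
right sensor world pos = (9, -3); dR² = 340
sL = 120/288 = 5/12
sR = 120/340 = 6/17
mL = -1/2·sL + 0·sR = -5/24
mR = 1·sL + 1·sR = 157/204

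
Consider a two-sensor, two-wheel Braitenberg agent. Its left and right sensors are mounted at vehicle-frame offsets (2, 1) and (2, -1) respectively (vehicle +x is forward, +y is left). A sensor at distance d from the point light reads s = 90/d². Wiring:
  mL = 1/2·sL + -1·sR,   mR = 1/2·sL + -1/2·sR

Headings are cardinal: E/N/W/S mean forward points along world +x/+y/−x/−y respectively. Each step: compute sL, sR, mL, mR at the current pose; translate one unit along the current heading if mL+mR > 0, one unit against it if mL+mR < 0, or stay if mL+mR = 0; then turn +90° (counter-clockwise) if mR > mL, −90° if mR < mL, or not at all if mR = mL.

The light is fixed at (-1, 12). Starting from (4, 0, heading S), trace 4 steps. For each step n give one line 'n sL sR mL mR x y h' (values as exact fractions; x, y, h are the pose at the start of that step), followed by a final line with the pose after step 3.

0 45/116 45/106 -2835/12296 -225/12296 4 0 S
1 90/149 90/193 -4725/28757 1980/28757 4 1 E
2 1 45/53 -37/106 4/53 3 1 N
3 90/173 18/25 -1989/4325 -432/4325 3 0 W
final 4 0 S

n=0: pose=(4,0,S); sL=45/116, sR=45/106; mL=-2835/12296, mR=-225/12296; mL+mR=-765/3074 → advance -1; mR−mL=45/212 → turn +1·90°
n=1: pose=(4,1,E); sL=90/149, sR=90/193; mL=-4725/28757, mR=1980/28757; mL+mR=-2745/28757 → advance -1; mR−mL=45/193 → turn +1·90°
n=2: pose=(3,1,N); sL=1, sR=45/53; mL=-37/106, mR=4/53; mL+mR=-29/106 → advance -1; mR−mL=45/106 → turn +1·90°
n=3: pose=(3,0,W); sL=90/173, sR=18/25; mL=-1989/4325, mR=-432/4325; mL+mR=-2421/4325 → advance -1; mR−mL=9/25 → turn +1·90°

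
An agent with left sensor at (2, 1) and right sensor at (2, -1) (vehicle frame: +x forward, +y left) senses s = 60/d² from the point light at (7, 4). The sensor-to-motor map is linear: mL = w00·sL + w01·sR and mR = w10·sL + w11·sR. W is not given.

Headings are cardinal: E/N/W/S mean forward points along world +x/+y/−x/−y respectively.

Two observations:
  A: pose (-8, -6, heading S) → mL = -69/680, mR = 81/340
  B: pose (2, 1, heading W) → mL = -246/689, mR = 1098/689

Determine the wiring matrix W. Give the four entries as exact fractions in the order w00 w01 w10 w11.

obs A: pose=(-8,-6,S) → sL=3/17, sR=3/20, mL=-69/680, mR=81/340
obs B: pose=(2,1,W) → sL=12/13, sR=60/53, mL=-246/689, mR=1098/689
sensor matrix S = [[3/17, 3/20], [12/13, 60/53]]; det S = 3591/58565
solve [mL_A; mL_B] = S·[w00; w01] and [mR_A; mR_B] = S·[w10; w11]:
  w00 = -1, w01 = 1/2, w10 = 1/2, w11 = 1

-1 1/2 1/2 1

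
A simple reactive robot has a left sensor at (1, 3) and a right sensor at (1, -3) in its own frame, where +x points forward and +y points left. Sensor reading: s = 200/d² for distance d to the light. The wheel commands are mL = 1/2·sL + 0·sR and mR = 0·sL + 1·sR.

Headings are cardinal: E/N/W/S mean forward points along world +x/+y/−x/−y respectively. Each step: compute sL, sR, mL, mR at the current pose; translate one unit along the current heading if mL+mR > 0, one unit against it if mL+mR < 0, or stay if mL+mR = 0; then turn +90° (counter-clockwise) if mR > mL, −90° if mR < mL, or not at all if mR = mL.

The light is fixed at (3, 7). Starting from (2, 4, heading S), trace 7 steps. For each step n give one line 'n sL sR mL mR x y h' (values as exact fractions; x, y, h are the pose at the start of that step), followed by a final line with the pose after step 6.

0 10 25/4 5 25/4 2 4 S
1 200 200/49 100 200/49 2 3 E
2 100/17 100/17 50/17 100/17 3 3 S
3 40 40/13 20 40/13 3 2 E
4 50/13 5 25/13 5 4 2 S
5 200/13 40/17 100/13 40/17 4 1 E
6 100/37 4 50/37 4 5 1 S
final 5 0 E

n=0: pose=(2,4,S); sL=10, sR=25/4; mL=5, mR=25/4; mL+mR=45/4 → advance +1; mR−mL=5/4 → turn +1·90°
n=1: pose=(2,3,E); sL=200, sR=200/49; mL=100, mR=200/49; mL+mR=5100/49 → advance +1; mR−mL=-4700/49 → turn -1·90°
n=2: pose=(3,3,S); sL=100/17, sR=100/17; mL=50/17, mR=100/17; mL+mR=150/17 → advance +1; mR−mL=50/17 → turn +1·90°
n=3: pose=(3,2,E); sL=40, sR=40/13; mL=20, mR=40/13; mL+mR=300/13 → advance +1; mR−mL=-220/13 → turn -1·90°
n=4: pose=(4,2,S); sL=50/13, sR=5; mL=25/13, mR=5; mL+mR=90/13 → advance +1; mR−mL=40/13 → turn +1·90°
n=5: pose=(4,1,E); sL=200/13, sR=40/17; mL=100/13, mR=40/17; mL+mR=2220/221 → advance +1; mR−mL=-1180/221 → turn -1·90°
n=6: pose=(5,1,S); sL=100/37, sR=4; mL=50/37, mR=4; mL+mR=198/37 → advance +1; mR−mL=98/37 → turn +1·90°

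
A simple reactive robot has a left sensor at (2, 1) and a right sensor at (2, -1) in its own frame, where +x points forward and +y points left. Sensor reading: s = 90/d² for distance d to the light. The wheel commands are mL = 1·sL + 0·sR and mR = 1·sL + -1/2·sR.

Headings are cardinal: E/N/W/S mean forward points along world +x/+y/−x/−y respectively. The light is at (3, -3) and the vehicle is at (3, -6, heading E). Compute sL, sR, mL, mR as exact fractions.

45/4 9/2 45/4 9

left sensor world pos  = (5, -5); dL² = 8
right sensor world pos = (5, -7); dR² = 20
sL = 90/8 = 45/4
sR = 90/20 = 9/2
mL = 1·sL + 0·sR = 45/4
mR = 1·sL + -1/2·sR = 9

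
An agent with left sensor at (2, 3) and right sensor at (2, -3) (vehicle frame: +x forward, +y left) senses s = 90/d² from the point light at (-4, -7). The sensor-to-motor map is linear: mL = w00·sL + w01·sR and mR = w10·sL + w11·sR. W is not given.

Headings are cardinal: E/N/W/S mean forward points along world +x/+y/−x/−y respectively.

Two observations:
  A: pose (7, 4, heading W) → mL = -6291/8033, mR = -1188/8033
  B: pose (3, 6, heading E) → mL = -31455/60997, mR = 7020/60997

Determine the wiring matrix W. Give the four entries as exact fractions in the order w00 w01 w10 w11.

-1 -1/2 -1/2 1/2

obs A: pose=(7,4,W) → sL=18/29, sR=90/277, mL=-6291/8033, mR=-1188/8033
obs B: pose=(3,6,E) → sL=90/337, sR=90/181, mL=-31455/60997, mR=7020/60997
sensor matrix S = [[18/29, 90/277], [90/337, 90/181]]; det S = 108708480/489988901
solve [mL_A; mL_B] = S·[w00; w01] and [mR_A; mR_B] = S·[w10; w11]:
  w00 = -1, w01 = -1/2, w10 = -1/2, w11 = 1/2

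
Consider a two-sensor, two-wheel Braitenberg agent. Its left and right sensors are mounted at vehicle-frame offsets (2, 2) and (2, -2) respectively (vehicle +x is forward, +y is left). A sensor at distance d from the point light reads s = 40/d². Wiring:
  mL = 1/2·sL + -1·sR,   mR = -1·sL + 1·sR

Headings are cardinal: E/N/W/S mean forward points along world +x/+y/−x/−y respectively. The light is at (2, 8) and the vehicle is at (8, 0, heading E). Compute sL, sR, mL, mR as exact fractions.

left sensor world pos  = (10, 2); dL² = 100
right sensor world pos = (10, -2); dR² = 164
sL = 40/100 = 2/5
sR = 40/164 = 10/41
mL = 1/2·sL + -1·sR = -9/205
mR = -1·sL + 1·sR = -32/205

2/5 10/41 -9/205 -32/205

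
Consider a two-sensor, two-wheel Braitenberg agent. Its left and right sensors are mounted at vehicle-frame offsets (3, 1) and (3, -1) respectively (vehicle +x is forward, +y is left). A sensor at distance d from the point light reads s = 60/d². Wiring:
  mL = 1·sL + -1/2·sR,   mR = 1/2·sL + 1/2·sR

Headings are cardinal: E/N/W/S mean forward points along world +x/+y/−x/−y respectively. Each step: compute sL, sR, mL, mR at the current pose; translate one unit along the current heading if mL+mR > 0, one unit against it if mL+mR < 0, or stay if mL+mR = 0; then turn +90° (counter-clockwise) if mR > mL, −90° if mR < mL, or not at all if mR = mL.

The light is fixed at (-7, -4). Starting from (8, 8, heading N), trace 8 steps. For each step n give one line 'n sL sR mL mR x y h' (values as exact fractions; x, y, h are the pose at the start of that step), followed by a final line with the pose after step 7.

n=0: pose=(8,8,N); sL=60/421, sR=60/481; mL=16230/202501, mR=27060/202501; mL+mR=90/421 → advance +1; mR−mL=10830/202501 → turn +1·90°
n=1: pose=(8,9,W); sL=5/24, sR=3/17; mL=49/408, mR=157/816; mL+mR=5/16 → advance +1; mR−mL=59/816 → turn +1·90°
n=2: pose=(7,9,S); sL=12/65, sR=60/269; mL=1278/17485, mR=3564/17485; mL+mR=18/65 → advance +1; mR−mL=2286/17485 → turn +1·90°
n=3: pose=(7,8,E); sL=30/229, sR=6/41; mL=543/9389, mR=1302/9389; mL+mR=45/229 → advance +1; mR−mL=759/9389 → turn +1·90°
n=4: pose=(8,8,N); sL=60/421, sR=60/481; mL=16230/202501, mR=27060/202501; mL+mR=90/421 → advance +1; mR−mL=10830/202501 → turn +1·90°
n=5: pose=(8,9,W); sL=5/24, sR=3/17; mL=49/408, mR=157/816; mL+mR=5/16 → advance +1; mR−mL=59/816 → turn +1·90°
n=6: pose=(7,9,S); sL=12/65, sR=60/269; mL=1278/17485, mR=3564/17485; mL+mR=18/65 → advance +1; mR−mL=2286/17485 → turn +1·90°
n=7: pose=(7,8,E); sL=30/229, sR=6/41; mL=543/9389, mR=1302/9389; mL+mR=45/229 → advance +1; mR−mL=759/9389 → turn +1·90°

0 60/421 60/481 16230/202501 27060/202501 8 8 N
1 5/24 3/17 49/408 157/816 8 9 W
2 12/65 60/269 1278/17485 3564/17485 7 9 S
3 30/229 6/41 543/9389 1302/9389 7 8 E
4 60/421 60/481 16230/202501 27060/202501 8 8 N
5 5/24 3/17 49/408 157/816 8 9 W
6 12/65 60/269 1278/17485 3564/17485 7 9 S
7 30/229 6/41 543/9389 1302/9389 7 8 E
final 8 8 N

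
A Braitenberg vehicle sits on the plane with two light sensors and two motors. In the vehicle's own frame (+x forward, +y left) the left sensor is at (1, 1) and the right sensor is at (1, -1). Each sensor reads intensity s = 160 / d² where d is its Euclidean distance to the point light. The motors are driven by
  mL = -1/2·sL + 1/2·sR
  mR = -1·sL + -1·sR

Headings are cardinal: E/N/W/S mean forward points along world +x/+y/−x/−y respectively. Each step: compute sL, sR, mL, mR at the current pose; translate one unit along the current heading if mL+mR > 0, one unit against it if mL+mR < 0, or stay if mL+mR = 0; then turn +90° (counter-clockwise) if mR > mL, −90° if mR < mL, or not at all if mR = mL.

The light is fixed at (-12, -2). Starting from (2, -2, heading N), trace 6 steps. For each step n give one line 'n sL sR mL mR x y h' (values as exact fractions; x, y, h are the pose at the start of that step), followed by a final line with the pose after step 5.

n=0: pose=(2,-2,N); sL=16/17, sR=80/113; mL=-224/1921, mR=-3168/1921; mL+mR=-3392/1921 → advance -1; mR−mL=-2944/1921 → turn -1·90°
n=1: pose=(2,-3,E); sL=32/45, sR=160/229; mL=-64/10305, mR=-14528/10305; mL+mR=-4864/3435 → advance -1; mR−mL=-14464/10305 → turn -1·90°
n=2: pose=(1,-3,S); sL=4/5, sR=40/37; mL=26/185, mR=-348/185; mL+mR=-322/185 → advance -1; mR−mL=-374/185 → turn -1·90°
n=3: pose=(1,-2,W); sL=32/29, sR=32/29; mL=0, mR=-64/29; mL+mR=-64/29 → advance -1; mR−mL=-64/29 → turn -1·90°
n=4: pose=(2,-2,N); sL=16/17, sR=80/113; mL=-224/1921, mR=-3168/1921; mL+mR=-3392/1921 → advance -1; mR−mL=-2944/1921 → turn -1·90°
n=5: pose=(2,-3,E); sL=32/45, sR=160/229; mL=-64/10305, mR=-14528/10305; mL+mR=-4864/3435 → advance -1; mR−mL=-14464/10305 → turn -1·90°

0 16/17 80/113 -224/1921 -3168/1921 2 -2 N
1 32/45 160/229 -64/10305 -14528/10305 2 -3 E
2 4/5 40/37 26/185 -348/185 1 -3 S
3 32/29 32/29 0 -64/29 1 -2 W
4 16/17 80/113 -224/1921 -3168/1921 2 -2 N
5 32/45 160/229 -64/10305 -14528/10305 2 -3 E
final 1 -3 S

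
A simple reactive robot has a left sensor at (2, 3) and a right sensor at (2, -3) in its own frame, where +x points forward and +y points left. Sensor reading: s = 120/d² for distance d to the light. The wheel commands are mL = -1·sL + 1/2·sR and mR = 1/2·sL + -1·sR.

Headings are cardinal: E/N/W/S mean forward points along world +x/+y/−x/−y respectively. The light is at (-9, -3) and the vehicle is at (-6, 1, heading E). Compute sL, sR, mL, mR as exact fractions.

60/37 60/13 330/481 -1830/481

left sensor world pos  = (-4, 4); dL² = 74
right sensor world pos = (-4, -2); dR² = 26
sL = 120/74 = 60/37
sR = 120/26 = 60/13
mL = -1·sL + 1/2·sR = 330/481
mR = 1/2·sL + -1·sR = -1830/481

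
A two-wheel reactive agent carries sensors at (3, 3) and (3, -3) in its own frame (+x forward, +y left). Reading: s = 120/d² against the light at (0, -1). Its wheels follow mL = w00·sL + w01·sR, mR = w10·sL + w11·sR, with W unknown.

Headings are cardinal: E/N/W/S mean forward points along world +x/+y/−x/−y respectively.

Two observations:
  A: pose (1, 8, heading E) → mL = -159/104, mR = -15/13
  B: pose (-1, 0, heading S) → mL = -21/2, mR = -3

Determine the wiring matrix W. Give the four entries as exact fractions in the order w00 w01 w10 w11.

obs A: pose=(1,8,E) → sL=3/4, sR=30/13, mL=-159/104, mR=-15/13
obs B: pose=(-1,0,S) → sL=15, sR=6, mL=-21/2, mR=-3
sensor matrix S = [[3/4, 30/13], [15, 6]]; det S = -783/26
solve [mL_A; mL_B] = S·[w00; w01] and [mR_A; mR_B] = S·[w10; w11]:
  w00 = -1/2, w01 = -1/2, w10 = 0, w11 = -1/2

-1/2 -1/2 0 -1/2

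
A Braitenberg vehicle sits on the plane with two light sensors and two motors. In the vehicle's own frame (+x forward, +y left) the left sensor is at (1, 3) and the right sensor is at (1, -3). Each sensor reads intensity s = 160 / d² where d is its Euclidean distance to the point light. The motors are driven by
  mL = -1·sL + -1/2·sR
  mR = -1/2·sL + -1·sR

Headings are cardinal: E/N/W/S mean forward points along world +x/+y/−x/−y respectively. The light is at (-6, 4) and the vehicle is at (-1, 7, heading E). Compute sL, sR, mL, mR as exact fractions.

20/9 40/9 -40/9 -50/9

left sensor world pos  = (0, 10); dL² = 72
right sensor world pos = (0, 4); dR² = 36
sL = 160/72 = 20/9
sR = 160/36 = 40/9
mL = -1·sL + -1/2·sR = -40/9
mR = -1/2·sL + -1·sR = -50/9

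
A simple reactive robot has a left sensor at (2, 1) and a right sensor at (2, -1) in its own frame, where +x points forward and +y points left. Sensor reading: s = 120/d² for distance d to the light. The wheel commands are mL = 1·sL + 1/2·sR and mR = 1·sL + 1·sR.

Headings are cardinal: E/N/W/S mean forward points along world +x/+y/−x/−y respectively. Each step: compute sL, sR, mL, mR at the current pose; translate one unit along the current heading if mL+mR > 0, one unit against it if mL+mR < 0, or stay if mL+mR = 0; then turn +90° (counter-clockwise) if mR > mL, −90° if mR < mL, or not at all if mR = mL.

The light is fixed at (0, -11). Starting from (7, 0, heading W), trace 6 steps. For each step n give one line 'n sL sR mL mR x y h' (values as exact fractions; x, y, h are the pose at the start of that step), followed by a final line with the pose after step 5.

0 24/25 120/169 5556/4225 7056/4225 7 0 W
1 12/13 60/53 1026/689 1416/689 6 0 S
2 24/37 24/29 1140/1073 1584/1073 6 -1 E
3 2/3 15/26 149/156 97/78 7 -1 N
4 24/25 120/169 5556/4225 7056/4225 7 0 W
5 12/13 60/53 1026/689 1416/689 6 0 S
final 6 -1 E

n=0: pose=(7,0,W); sL=24/25, sR=120/169; mL=5556/4225, mR=7056/4225; mL+mR=12612/4225 → advance +1; mR−mL=60/169 → turn +1·90°
n=1: pose=(6,0,S); sL=12/13, sR=60/53; mL=1026/689, mR=1416/689; mL+mR=2442/689 → advance +1; mR−mL=30/53 → turn +1·90°
n=2: pose=(6,-1,E); sL=24/37, sR=24/29; mL=1140/1073, mR=1584/1073; mL+mR=2724/1073 → advance +1; mR−mL=12/29 → turn +1·90°
n=3: pose=(7,-1,N); sL=2/3, sR=15/26; mL=149/156, mR=97/78; mL+mR=343/156 → advance +1; mR−mL=15/52 → turn +1·90°
n=4: pose=(7,0,W); sL=24/25, sR=120/169; mL=5556/4225, mR=7056/4225; mL+mR=12612/4225 → advance +1; mR−mL=60/169 → turn +1·90°
n=5: pose=(6,0,S); sL=12/13, sR=60/53; mL=1026/689, mR=1416/689; mL+mR=2442/689 → advance +1; mR−mL=30/53 → turn +1·90°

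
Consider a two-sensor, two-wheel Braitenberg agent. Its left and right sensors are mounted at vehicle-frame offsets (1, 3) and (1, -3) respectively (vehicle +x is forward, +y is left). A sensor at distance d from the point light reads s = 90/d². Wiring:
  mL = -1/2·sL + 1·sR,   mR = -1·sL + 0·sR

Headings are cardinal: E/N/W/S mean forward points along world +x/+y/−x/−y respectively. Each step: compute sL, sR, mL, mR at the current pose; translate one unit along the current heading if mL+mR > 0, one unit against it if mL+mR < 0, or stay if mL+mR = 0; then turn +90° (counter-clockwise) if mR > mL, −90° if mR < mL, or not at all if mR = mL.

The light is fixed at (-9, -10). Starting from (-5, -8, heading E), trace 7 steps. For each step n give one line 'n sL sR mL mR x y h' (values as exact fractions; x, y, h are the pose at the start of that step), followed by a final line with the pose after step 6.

0 9/5 45/13 333/130 -9/5 -5 -8 E
1 18/13 18 225/13 -18/13 -4 -8 S
2 9/2 45/16 9/16 -9/2 -4 -9 W
3 90/13 18/17 -531/221 -90/13 -3 -9 N
4 45/29 45/29 45/58 -45/29 -3 -10 E
5 18/13 18 225/13 -18/13 -4 -10 S
6 45/16 9/2 99/32 -45/16 -4 -11 W
final -5 -11 N

n=0: pose=(-5,-8,E); sL=9/5, sR=45/13; mL=333/130, mR=-9/5; mL+mR=99/130 → advance +1; mR−mL=-567/130 → turn -1·90°
n=1: pose=(-4,-8,S); sL=18/13, sR=18; mL=225/13, mR=-18/13; mL+mR=207/13 → advance +1; mR−mL=-243/13 → turn -1·90°
n=2: pose=(-4,-9,W); sL=9/2, sR=45/16; mL=9/16, mR=-9/2; mL+mR=-63/16 → advance -1; mR−mL=-81/16 → turn -1·90°
n=3: pose=(-3,-9,N); sL=90/13, sR=18/17; mL=-531/221, mR=-90/13; mL+mR=-2061/221 → advance -1; mR−mL=-999/221 → turn -1·90°
n=4: pose=(-3,-10,E); sL=45/29, sR=45/29; mL=45/58, mR=-45/29; mL+mR=-45/58 → advance -1; mR−mL=-135/58 → turn -1·90°
n=5: pose=(-4,-10,S); sL=18/13, sR=18; mL=225/13, mR=-18/13; mL+mR=207/13 → advance +1; mR−mL=-243/13 → turn -1·90°
n=6: pose=(-4,-11,W); sL=45/16, sR=9/2; mL=99/32, mR=-45/16; mL+mR=9/32 → advance +1; mR−mL=-189/32 → turn -1·90°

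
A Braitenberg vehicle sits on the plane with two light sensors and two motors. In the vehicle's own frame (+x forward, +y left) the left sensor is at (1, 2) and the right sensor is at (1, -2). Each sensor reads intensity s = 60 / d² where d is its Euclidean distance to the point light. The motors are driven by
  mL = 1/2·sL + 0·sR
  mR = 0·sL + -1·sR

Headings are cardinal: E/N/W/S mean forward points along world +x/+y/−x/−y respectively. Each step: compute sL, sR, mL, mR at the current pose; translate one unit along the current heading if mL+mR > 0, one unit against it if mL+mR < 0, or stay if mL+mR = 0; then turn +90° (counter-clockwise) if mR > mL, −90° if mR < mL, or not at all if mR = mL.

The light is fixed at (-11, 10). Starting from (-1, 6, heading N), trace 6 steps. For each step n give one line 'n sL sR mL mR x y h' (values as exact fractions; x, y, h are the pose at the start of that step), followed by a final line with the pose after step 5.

n=0: pose=(-1,6,N); sL=60/73, sR=20/51; mL=30/73, mR=-20/51; mL+mR=70/3723 → advance +1; mR−mL=-2990/3723 → turn -1·90°
n=1: pose=(-1,7,E); sL=30/61, sR=30/73; mL=15/61, mR=-30/73; mL+mR=-735/4453 → advance -1; mR−mL=-2925/4453 → turn -1·90°
n=2: pose=(-2,7,S); sL=60/137, sR=12/13; mL=30/137, mR=-12/13; mL+mR=-1254/1781 → advance -1; mR−mL=-2034/1781 → turn -1·90°
n=3: pose=(-2,8,W); sL=3/4, sR=15/16; mL=3/8, mR=-15/16; mL+mR=-9/16 → advance -1; mR−mL=-21/16 → turn -1·90°
n=4: pose=(-1,8,N); sL=12/13, sR=12/29; mL=6/13, mR=-12/29; mL+mR=18/377 → advance +1; mR−mL=-330/377 → turn -1·90°
n=5: pose=(-1,9,E); sL=30/61, sR=6/13; mL=15/61, mR=-6/13; mL+mR=-171/793 → advance -1; mR−mL=-561/793 → turn -1·90°

0 60/73 20/51 30/73 -20/51 -1 6 N
1 30/61 30/73 15/61 -30/73 -1 7 E
2 60/137 12/13 30/137 -12/13 -2 7 S
3 3/4 15/16 3/8 -15/16 -2 8 W
4 12/13 12/29 6/13 -12/29 -1 8 N
5 30/61 6/13 15/61 -6/13 -1 9 E
final -2 9 S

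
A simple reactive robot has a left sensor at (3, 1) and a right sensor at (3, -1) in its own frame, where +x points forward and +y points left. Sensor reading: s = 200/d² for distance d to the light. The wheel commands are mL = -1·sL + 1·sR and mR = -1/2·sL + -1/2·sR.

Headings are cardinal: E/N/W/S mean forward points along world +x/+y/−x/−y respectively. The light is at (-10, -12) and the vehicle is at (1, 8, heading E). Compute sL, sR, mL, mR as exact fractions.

left sensor world pos  = (4, 9); dL² = 637
right sensor world pos = (4, 7); dR² = 557
sL = 200/637 = 200/637
sR = 200/557 = 200/557
mL = -1·sL + 1·sR = 16000/354809
mR = -1/2·sL + -1/2·sR = -119400/354809

200/637 200/557 16000/354809 -119400/354809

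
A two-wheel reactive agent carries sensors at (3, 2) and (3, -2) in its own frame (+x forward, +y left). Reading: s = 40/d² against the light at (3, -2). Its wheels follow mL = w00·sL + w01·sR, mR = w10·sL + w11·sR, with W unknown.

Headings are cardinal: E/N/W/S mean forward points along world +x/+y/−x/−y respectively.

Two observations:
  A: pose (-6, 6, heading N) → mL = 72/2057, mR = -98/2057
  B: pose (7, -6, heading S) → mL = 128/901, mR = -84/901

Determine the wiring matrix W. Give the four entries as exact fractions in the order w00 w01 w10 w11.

obs A: pose=(-6,6,N) → sL=20/121, sR=4/17, mL=72/2057, mR=-98/2057
obs B: pose=(7,-6,S) → sL=8/17, sR=40/53, mL=128/901, mR=-84/901
sensor matrix S = [[20/121, 4/17], [8/17, 40/53]]; det S = 25984/1853357
solve [mL_A; mL_B] = S·[w00; w01] and [mR_A; mR_B] = S·[w10; w11]:
  w00 = -1/2, w01 = 1/2, w10 = -1, w11 = 1/2

-1/2 1/2 -1 1/2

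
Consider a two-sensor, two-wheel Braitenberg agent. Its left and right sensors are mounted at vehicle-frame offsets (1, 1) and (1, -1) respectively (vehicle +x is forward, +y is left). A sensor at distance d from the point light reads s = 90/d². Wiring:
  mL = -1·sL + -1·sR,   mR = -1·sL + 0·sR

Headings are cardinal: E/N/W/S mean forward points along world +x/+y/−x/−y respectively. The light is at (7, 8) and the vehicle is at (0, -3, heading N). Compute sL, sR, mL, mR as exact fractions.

45/82 45/68 -3375/2788 -45/82

left sensor world pos  = (-1, -2); dL² = 164
right sensor world pos = (1, -2); dR² = 136
sL = 90/164 = 45/82
sR = 90/136 = 45/68
mL = -1·sL + -1·sR = -3375/2788
mR = -1·sL + 0·sR = -45/82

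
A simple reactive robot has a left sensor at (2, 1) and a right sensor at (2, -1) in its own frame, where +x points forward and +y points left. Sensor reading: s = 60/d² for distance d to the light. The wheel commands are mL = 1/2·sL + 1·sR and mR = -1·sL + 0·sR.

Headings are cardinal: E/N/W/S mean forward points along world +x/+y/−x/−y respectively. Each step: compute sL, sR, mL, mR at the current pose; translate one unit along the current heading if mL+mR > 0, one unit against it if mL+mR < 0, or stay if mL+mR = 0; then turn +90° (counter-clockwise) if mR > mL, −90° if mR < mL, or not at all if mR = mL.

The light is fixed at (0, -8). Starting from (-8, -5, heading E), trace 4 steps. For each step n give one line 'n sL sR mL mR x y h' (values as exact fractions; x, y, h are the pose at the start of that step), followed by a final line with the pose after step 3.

0 15/13 3/2 27/13 -15/13 -8 -5 E
1 60/37 12/13 834/481 -60/37 -7 -5 S
2 30/41 2/3 127/123 -30/41 -7 -6 W
3 60/97 12/13 1554/1261 -60/97 -8 -6 N
final -8 -5 E

n=0: pose=(-8,-5,E); sL=15/13, sR=3/2; mL=27/13, mR=-15/13; mL+mR=12/13 → advance +1; mR−mL=-42/13 → turn -1·90°
n=1: pose=(-7,-5,S); sL=60/37, sR=12/13; mL=834/481, mR=-60/37; mL+mR=54/481 → advance +1; mR−mL=-1614/481 → turn -1·90°
n=2: pose=(-7,-6,W); sL=30/41, sR=2/3; mL=127/123, mR=-30/41; mL+mR=37/123 → advance +1; mR−mL=-217/123 → turn -1·90°
n=3: pose=(-8,-6,N); sL=60/97, sR=12/13; mL=1554/1261, mR=-60/97; mL+mR=774/1261 → advance +1; mR−mL=-2334/1261 → turn -1·90°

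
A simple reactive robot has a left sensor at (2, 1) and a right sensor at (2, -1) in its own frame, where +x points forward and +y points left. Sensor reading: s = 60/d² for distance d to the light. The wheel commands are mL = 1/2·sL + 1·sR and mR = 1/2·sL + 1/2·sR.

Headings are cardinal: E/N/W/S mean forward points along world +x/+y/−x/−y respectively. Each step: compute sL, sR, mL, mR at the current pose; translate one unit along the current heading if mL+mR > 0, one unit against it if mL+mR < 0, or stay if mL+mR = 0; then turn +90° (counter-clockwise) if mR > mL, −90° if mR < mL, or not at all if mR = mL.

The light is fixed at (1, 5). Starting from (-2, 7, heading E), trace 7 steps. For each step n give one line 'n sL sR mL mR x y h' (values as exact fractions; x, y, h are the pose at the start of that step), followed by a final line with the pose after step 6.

n=0: pose=(-2,7,E); sL=6, sR=30; mL=33, mR=18; mL+mR=51 → advance +1; mR−mL=-15 → turn -1·90°
n=1: pose=(-1,7,S); sL=60, sR=20/3; mL=110/3, mR=100/3; mL+mR=70 → advance +1; mR−mL=-10/3 → turn -1·90°
n=2: pose=(-1,6,W); sL=15/4, sR=3; mL=39/8, mR=27/8; mL+mR=33/4 → advance +1; mR−mL=-3/2 → turn -1·90°
n=3: pose=(-2,6,N); sL=12/5, sR=60/13; mL=378/65, mR=228/65; mL+mR=606/65 → advance +1; mR−mL=-30/13 → turn -1·90°
n=4: pose=(-2,7,E); sL=6, sR=30; mL=33, mR=18; mL+mR=51 → advance +1; mR−mL=-15 → turn -1·90°
n=5: pose=(-1,7,S); sL=60, sR=20/3; mL=110/3, mR=100/3; mL+mR=70 → advance +1; mR−mL=-10/3 → turn -1·90°
n=6: pose=(-1,6,W); sL=15/4, sR=3; mL=39/8, mR=27/8; mL+mR=33/4 → advance +1; mR−mL=-3/2 → turn -1·90°

0 6 30 33 18 -2 7 E
1 60 20/3 110/3 100/3 -1 7 S
2 15/4 3 39/8 27/8 -1 6 W
3 12/5 60/13 378/65 228/65 -2 6 N
4 6 30 33 18 -2 7 E
5 60 20/3 110/3 100/3 -1 7 S
6 15/4 3 39/8 27/8 -1 6 W
final -2 6 N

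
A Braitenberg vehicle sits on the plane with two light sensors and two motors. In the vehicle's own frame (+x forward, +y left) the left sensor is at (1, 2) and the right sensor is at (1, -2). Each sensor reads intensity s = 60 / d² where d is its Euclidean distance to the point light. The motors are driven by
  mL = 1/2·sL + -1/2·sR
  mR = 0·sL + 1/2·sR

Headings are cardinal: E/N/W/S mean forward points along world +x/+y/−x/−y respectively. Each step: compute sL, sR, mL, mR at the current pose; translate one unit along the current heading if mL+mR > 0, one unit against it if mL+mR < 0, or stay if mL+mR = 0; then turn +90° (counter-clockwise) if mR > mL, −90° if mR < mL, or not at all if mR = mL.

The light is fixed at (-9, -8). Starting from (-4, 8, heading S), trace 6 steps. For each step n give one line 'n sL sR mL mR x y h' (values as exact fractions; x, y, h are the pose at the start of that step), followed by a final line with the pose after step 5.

0 30/137 10/39 -100/5343 5/39 -4 8 S
1 12/65 12/41 -144/2665 6/41 -4 7 E
2 15/68 3/16 9/544 3/32 -3 7 N
3 60/221 60/349 3840/77129 30/349 -3 8 W
4 30/137 10/39 -100/5343 5/39 -4 8 S
5 12/65 12/41 -144/2665 6/41 -4 7 E
final -3 7 N

n=0: pose=(-4,8,S); sL=30/137, sR=10/39; mL=-100/5343, mR=5/39; mL+mR=15/137 → advance +1; mR−mL=785/5343 → turn +1·90°
n=1: pose=(-4,7,E); sL=12/65, sR=12/41; mL=-144/2665, mR=6/41; mL+mR=6/65 → advance +1; mR−mL=534/2665 → turn +1·90°
n=2: pose=(-3,7,N); sL=15/68, sR=3/16; mL=9/544, mR=3/32; mL+mR=15/136 → advance +1; mR−mL=21/272 → turn +1·90°
n=3: pose=(-3,8,W); sL=60/221, sR=60/349; mL=3840/77129, mR=30/349; mL+mR=30/221 → advance +1; mR−mL=2790/77129 → turn +1·90°
n=4: pose=(-4,8,S); sL=30/137, sR=10/39; mL=-100/5343, mR=5/39; mL+mR=15/137 → advance +1; mR−mL=785/5343 → turn +1·90°
n=5: pose=(-4,7,E); sL=12/65, sR=12/41; mL=-144/2665, mR=6/41; mL+mR=6/65 → advance +1; mR−mL=534/2665 → turn +1·90°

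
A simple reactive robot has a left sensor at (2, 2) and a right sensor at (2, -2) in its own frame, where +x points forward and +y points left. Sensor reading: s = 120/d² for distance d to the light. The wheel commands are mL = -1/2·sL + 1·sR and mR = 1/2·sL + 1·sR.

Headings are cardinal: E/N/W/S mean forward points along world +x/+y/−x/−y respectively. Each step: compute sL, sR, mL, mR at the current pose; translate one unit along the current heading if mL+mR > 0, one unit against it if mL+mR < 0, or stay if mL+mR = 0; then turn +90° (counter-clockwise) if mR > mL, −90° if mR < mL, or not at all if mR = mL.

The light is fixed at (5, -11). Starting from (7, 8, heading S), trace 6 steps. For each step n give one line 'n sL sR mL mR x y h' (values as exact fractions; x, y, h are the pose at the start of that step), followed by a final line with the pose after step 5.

0 24/61 120/289 3852/17629 10788/17629 7 8 S
1 15/52 15/34 525/1768 1035/1768 7 7 E
2 120/401 24/85 4524/34085 14724/34085 8 7 N
3 12/29 60/221 414/6409 3066/6409 8 8 W
4 24/61 120/289 3852/17629 10788/17629 7 8 S
5 15/52 15/34 525/1768 1035/1768 7 7 E
final 8 7 N

n=0: pose=(7,8,S); sL=24/61, sR=120/289; mL=3852/17629, mR=10788/17629; mL+mR=240/289 → advance +1; mR−mL=24/61 → turn +1·90°
n=1: pose=(7,7,E); sL=15/52, sR=15/34; mL=525/1768, mR=1035/1768; mL+mR=15/17 → advance +1; mR−mL=15/52 → turn +1·90°
n=2: pose=(8,7,N); sL=120/401, sR=24/85; mL=4524/34085, mR=14724/34085; mL+mR=48/85 → advance +1; mR−mL=120/401 → turn +1·90°
n=3: pose=(8,8,W); sL=12/29, sR=60/221; mL=414/6409, mR=3066/6409; mL+mR=120/221 → advance +1; mR−mL=12/29 → turn +1·90°
n=4: pose=(7,8,S); sL=24/61, sR=120/289; mL=3852/17629, mR=10788/17629; mL+mR=240/289 → advance +1; mR−mL=24/61 → turn +1·90°
n=5: pose=(7,7,E); sL=15/52, sR=15/34; mL=525/1768, mR=1035/1768; mL+mR=15/17 → advance +1; mR−mL=15/52 → turn +1·90°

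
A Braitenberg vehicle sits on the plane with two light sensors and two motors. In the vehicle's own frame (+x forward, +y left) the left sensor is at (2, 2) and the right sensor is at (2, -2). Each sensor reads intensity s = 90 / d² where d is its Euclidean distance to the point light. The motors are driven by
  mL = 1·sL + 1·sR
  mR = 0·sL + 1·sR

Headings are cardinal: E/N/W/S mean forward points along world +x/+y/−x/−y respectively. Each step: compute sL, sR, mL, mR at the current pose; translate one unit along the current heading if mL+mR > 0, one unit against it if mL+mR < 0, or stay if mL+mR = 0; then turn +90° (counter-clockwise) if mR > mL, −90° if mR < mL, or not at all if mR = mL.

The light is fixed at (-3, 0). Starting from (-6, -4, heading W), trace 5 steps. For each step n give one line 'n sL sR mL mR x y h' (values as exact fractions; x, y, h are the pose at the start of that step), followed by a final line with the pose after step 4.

n=0: pose=(-6,-4,W); sL=90/61, sR=90/29; mL=8100/1769, mR=90/29; mL+mR=13590/1769 → advance +1; mR−mL=-90/61 → turn -1·90°
n=1: pose=(-7,-4,N); sL=9/4, sR=45/4; mL=27/2, mR=45/4; mL+mR=99/4 → advance +1; mR−mL=-9/4 → turn -1·90°
n=2: pose=(-7,-3,E); sL=18, sR=90/29; mL=612/29, mR=90/29; mL+mR=702/29 → advance +1; mR−mL=-18 → turn -1·90°
n=3: pose=(-6,-3,S); sL=45/13, sR=9/5; mL=342/65, mR=9/5; mL+mR=459/65 → advance +1; mR−mL=-45/13 → turn -1·90°
n=4: pose=(-6,-4,W); sL=90/61, sR=90/29; mL=8100/1769, mR=90/29; mL+mR=13590/1769 → advance +1; mR−mL=-90/61 → turn -1·90°

0 90/61 90/29 8100/1769 90/29 -6 -4 W
1 9/4 45/4 27/2 45/4 -7 -4 N
2 18 90/29 612/29 90/29 -7 -3 E
3 45/13 9/5 342/65 9/5 -6 -3 S
4 90/61 90/29 8100/1769 90/29 -6 -4 W
final -7 -4 N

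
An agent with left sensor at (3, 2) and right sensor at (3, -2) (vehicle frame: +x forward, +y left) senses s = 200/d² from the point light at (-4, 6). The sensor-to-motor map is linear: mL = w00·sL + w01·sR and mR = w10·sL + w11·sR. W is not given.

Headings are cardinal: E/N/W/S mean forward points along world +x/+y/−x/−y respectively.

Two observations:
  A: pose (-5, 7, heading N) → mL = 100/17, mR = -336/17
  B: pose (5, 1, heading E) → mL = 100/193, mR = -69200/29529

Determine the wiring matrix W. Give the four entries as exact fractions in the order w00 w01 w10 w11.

0 1/2 -1 -1

obs A: pose=(-5,7,N) → sL=8, sR=200/17, mL=100/17, mR=-336/17
obs B: pose=(5,1,E) → sL=200/153, sR=200/193, mL=100/193, mR=-69200/29529
sensor matrix S = [[8, 200/17], [200/153, 200/193]]; det S = -3558400/501993
solve [mL_A; mL_B] = S·[w00; w01] and [mR_A; mR_B] = S·[w10; w11]:
  w00 = 0, w01 = 1/2, w10 = -1, w11 = -1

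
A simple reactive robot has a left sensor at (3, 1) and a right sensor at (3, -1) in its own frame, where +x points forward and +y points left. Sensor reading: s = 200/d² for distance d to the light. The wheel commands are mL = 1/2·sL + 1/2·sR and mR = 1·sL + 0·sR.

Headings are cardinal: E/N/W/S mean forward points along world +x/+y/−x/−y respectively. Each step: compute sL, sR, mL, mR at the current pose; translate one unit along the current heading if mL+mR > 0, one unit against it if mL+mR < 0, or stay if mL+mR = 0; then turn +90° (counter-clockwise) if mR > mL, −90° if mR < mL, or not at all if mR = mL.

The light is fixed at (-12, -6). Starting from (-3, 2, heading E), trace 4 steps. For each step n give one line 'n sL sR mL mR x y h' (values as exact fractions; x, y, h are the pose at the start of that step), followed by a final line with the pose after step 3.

n=0: pose=(-3,2,E); sL=8/9, sR=200/193; mL=1672/1737, mR=8/9; mL+mR=1072/579 → advance +1; mR−mL=-128/1737 → turn -1·90°
n=1: pose=(-2,2,S); sL=100/73, sR=100/53; mL=6300/3869, mR=100/73; mL+mR=11600/3869 → advance +1; mR−mL=-1000/3869 → turn -1·90°
n=2: pose=(-2,1,W); sL=40/17, sR=200/113; mL=3960/1921, mR=40/17; mL+mR=8480/1921 → advance +1; mR−mL=560/1921 → turn +1·90°
n=3: pose=(-3,1,S); sL=50/29, sR=5/2; mL=245/116, mR=50/29; mL+mR=445/116 → advance +1; mR−mL=-45/116 → turn -1·90°

0 8/9 200/193 1672/1737 8/9 -3 2 E
1 100/73 100/53 6300/3869 100/73 -2 2 S
2 40/17 200/113 3960/1921 40/17 -2 1 W
3 50/29 5/2 245/116 50/29 -3 1 S
final -3 0 W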